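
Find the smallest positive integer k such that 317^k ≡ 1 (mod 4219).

The order of 317 must divide p − 1 = 4218 = 2 · 3 · 19 · 37.
Divisors: 1, 2, 3, 6, 19, 37, 38, 57, 74, 111, 114, 222, 703, 1406, 2109, 4218.
Check each in increasing order: 317^1 ≡ 317;  317^2 ≡ 3452;  317^3 ≡ 1563;  317^6 ≡ 168;  317^19 ≡ 2652;  317^37 ≡ 2622;  317^38 ≡ 31;  317^57 ≡ 2051;  317^74 ≡ 2133;  317^111 ≡ 2551;  317^114 ≡ 258;  317^222 ≡ 1903;  317^703 ≡ 4218;  317^1406 ≡ 1.
Smallest exponent giving 1 is 1406.

1406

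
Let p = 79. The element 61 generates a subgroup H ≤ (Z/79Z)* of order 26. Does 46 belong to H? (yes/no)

46 ∈ ⟨61⟩ iff 46^26 ≡ 1 (mod 79), since |⟨61⟩| = 26.
46^26 mod 79 = 1.
Since 1 = 1, 46 lies in the subgroup.

yes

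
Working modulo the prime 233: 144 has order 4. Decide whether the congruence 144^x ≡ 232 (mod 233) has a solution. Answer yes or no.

232 ∈ ⟨144⟩ iff 232^4 ≡ 1 (mod 233), since |⟨144⟩| = 4.
232^4 mod 233 = 1.
Since 1 = 1, 232 lies in the subgroup.

yes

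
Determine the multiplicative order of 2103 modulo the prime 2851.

The order of 2103 must divide p − 1 = 2850 = 2 · 3 · 5^2 · 19.
Divisors: 1, 2, 3, 5, 6, 10, 15, 19, 25, 30, 38, 50, 57, 75, 95, 114, 150, 190, 285, 475, 570, 950, 1425, 2850.
Check each in increasing order: 2103^1 ≡ 2103;  2103^2 ≡ 708;  2103^3 ≡ 702;  2103^5 ≡ 942;  2103^6 ≡ 2432;  2103^10 ≡ 703;  2103^15 ≡ 794;  2103^19 ≡ 1165;  2103^25 ≡ 2237;  2103^30 ≡ 365;  2103^38 ≡ 149;  2103^50 ≡ 664;  2103^57 ≡ 2525;  2103^75 ≡ 2848;  2103^95 ≡ 2744;  2103^114 ≡ 789;  2103^150 ≡ 9;  2103^190 ≡ 45;  2103^285 ≡ 887;  2103^475 ≡ 1.
Smallest exponent giving 1 is 475.

475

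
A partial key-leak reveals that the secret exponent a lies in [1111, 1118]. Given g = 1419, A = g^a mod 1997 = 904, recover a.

1114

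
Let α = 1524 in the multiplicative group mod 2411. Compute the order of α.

The order of 1524 must divide p − 1 = 2410 = 2 · 5 · 241.
Divisors: 1, 2, 5, 10, 241, 482, 1205, 2410.
Check each in increasing order: 1524^1 ≡ 1524;  1524^2 ≡ 783;  1524^5 ≡ 751;  1524^10 ≡ 2238;  1524^241 ≡ 169;  1524^482 ≡ 2040;  1524^1205 ≡ 1.
Smallest exponent giving 1 is 1205.

1205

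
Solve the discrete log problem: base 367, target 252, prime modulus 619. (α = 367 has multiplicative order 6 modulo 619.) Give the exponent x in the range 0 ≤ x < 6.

4

Successive powers of 367 modulo 619:
  367^0=1  367^1=367  367^2=366  367^3=618  367^4=252
So 367^4 ≡ 252 (mod 619), giving x = 4.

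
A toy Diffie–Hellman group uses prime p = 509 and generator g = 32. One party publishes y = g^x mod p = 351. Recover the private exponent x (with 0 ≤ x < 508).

284

Baby-step giant-step with m = ceil(sqrt(508)) = 23.
Baby table (32^j mod 509 for j=0..22):
  0:1  1:32  2:6  3:192  4:36  5:134  6:216  7:295
  8:278  9:243  10:141  11:440  12:337  13:95  14:495  15:61
  16:425  17:366  18:5  19:160  20:30  21:451  22:180
Giant step factor: 32^(-23) ≡ 411 (mod 509).
Scan 351·411^i mod 509 for i = 0, 1, …:
  i=0: 351   i=1: 214   i=2: 406   i=3: 423
  i=4: 284   i=5: 163   i=6: 314   i=7: 277
  i=8: 340   i=9: 274   i=10: 125   i=11: 475
  i=12: 278
Match at i=12, j=8: x = 12·23 + 8 = 284.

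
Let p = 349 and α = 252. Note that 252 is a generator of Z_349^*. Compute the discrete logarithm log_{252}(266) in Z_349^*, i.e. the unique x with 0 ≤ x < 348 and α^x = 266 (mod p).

28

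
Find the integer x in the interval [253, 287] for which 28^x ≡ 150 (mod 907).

Compute 28^253 mod 907 = 176, then multiply by 28 repeatedly:
  28^253=176  28^254=393  28^255=120  28^256=639  28^257=659
  28^258=312  28^259=573  28^260=625  28^261=267  28^262=220
  28^263=718  28^264=150
Found 150 at exponent 264.

264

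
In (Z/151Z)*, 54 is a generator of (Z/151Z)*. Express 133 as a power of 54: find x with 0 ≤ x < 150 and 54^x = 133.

139

Baby-step giant-step with m = ceil(sqrt(150)) = 13.
Baby table (54^j mod 151 for j=0..12):
  0:1  1:54  2:47  3:122  4:95  5:147  6:86  7:114
  8:116  9:73  10:16  11:109  12:148
Giant step factor: 54^(-13) ≡ 96 (mod 151).
Scan 133·96^i mod 151 for i = 0, 1, …:
  i=0: 133   i=1: 84   i=2: 61   i=3: 118
  i=4: 3   i=5: 137   i=6: 15   i=7: 81
  i=8: 75   i=9: 103   i=10: 73
Match at i=10, j=9: x = 10·13 + 9 = 139.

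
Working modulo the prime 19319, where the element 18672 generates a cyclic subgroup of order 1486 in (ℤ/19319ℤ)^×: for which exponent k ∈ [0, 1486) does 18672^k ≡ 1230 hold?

Baby-step giant-step with m = ceil(sqrt(1486)) = 39.
Baby table (18672^j mod 19319 for j=0..38):
  0:1  1:18672  2:12910  3:12357  4:3087  5:11887  6:17392  7:10353
  8:5302  9:8388  10:1603  11:6085  12:4081  13:6296  14:2797  15:6327
  16:2059  17:838  18:18065  19:19259  20:182  21:17479  22:12021  23:7970
  24:1583  25:19025  26:16347  27:10303  28:18333  29:415  30:1961  31:6287
  32:8620  33:6051  34:6760  35:11693  36:7677  37:17283  38:3600
Giant step factor: 18672^(-39) ≡ 14859 (mod 19319).
Scan 1230·14859^i mod 19319 for i = 0, 1, …:
  i=0: 1230   i=1: 796   i=2: 4536   i=3: 15752
  i=4: 9283   i=5: 17756   i=6: 16140   i=7: 17513
  i=8: 18056   i=9: 11151     …   i=31: 18018
  i=32: 6760
Match at i=32, j=34: k = 32·39 + 34 = 1282.

1282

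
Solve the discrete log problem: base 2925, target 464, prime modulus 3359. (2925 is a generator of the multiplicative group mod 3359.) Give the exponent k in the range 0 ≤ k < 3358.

3334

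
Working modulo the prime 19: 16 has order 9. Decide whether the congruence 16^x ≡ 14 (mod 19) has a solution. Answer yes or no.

⟨16⟩ has order 9; its elements mod 19 are {1, 4, 5, 6, 7, 9, 11, 16, 17}.
14 is not in this set.

no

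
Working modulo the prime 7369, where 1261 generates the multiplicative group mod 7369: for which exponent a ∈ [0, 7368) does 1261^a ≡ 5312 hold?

6374

Baby-step giant-step with m = ceil(sqrt(7368)) = 86.
Baby table (1261^j mod 7369 for j=0..85):
  0:1  1:1261  2:5786  3:836  4:429  5:3032  6:6210  7:4932
  8:7185  9:3784  10:3881  11:925  12:2123  13:2156  14:6924  15:6268
  16:4380  17:3799  18:689  19:6656  20:7294  21:1222  22:821  23:3621
  24:4670  25:1039  26:5866  27:5919  28:6431  29:3591  30:3685  31:4315
  32:2893  33:418  34:3899  35:1516  36:3105  37:2466  38:7277  39:1892
  40:5625  41:4147  42:4746  43:1078  44:3462  45:3134  46:2190  47:5584
  48:4029  49:3328  50:3647  51:611  52:4095  53:5495  54:2335  55:4204
  56:2933  57:6644  58:6900  59:5480  60:5527  61:5842  62:5131  63:209
  64:5634  65:758  66:5237  67:1233  68:7323  69:946  70:6497  71:5758
  72:2373  73:539  74:1731  75:1567  76:1095  77:2792  78:5699  79:1664
  80:5508  81:3990  82:5732  83:6432  84:4852  85:2102
Giant step factor: 1261^(-86) ≡ 3432 (mod 7369).
Scan 5312·3432^i mod 7369 for i = 0, 1, …:
  i=0: 5312   i=1: 7247   i=2: 1329   i=3: 7086
  i=4: 1452   i=5: 1820   i=6: 4697   i=7: 4101
  i=8: 7211   i=9: 3050     …   i=73: 6303
  i=74: 3881
Match at i=74, j=10: a = 74·86 + 10 = 6374.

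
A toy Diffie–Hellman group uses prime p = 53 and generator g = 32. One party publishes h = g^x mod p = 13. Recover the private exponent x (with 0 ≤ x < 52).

36

Baby-step giant-step with m = ceil(sqrt(52)) = 8.
Baby table (32^j mod 53 for j=0..7):
  0:1  1:32  2:17  3:14  4:24  5:26  6:37  7:18
Giant step factor: 32^(-8) ≡ 15 (mod 53).
Scan 13·15^i mod 53 for i = 0, 1, …:
  i=0: 13   i=1: 36   i=2: 10   i=3: 44
  i=4: 24
Match at i=4, j=4: x = 4·8 + 4 = 36.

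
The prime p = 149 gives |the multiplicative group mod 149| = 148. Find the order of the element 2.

The order of 2 must divide p − 1 = 148 = 2^2 · 37.
Divisors: 1, 2, 4, 37, 74, 148.
Check each in increasing order: 2^1 ≡ 2;  2^2 ≡ 4;  2^4 ≡ 16;  2^37 ≡ 105;  2^74 ≡ 148;  2^148 ≡ 1.
Smallest exponent giving 1 is 148.

148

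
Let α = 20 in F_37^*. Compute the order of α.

36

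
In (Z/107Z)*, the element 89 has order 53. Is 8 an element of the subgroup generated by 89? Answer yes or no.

no

8 ∈ ⟨89⟩ iff 8^53 ≡ 1 (mod 107), since |⟨89⟩| = 53.
8^53 mod 107 = 106.
Since 106 ≠ 1, 8 does not lie in the subgroup.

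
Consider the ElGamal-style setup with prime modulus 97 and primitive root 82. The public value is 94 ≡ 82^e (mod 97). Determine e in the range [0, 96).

Successive powers of 82 modulo 97:
  82^0=1  82^1=82  82^2=31  82^3=20  82^4=88  82^5=38
  82^6=12  82^7=14  82^8=81  82^9=46  82^10=86  82^11=68
  82^12=47  82^13=71  82^14=2  82^15=67  82^16=62  82^17=40
  82^18=79  82^19=76  82^20=24  82^21=28  82^22=65  82^23=92
  82^24=75  82^25=39  82^26=94
So 82^26 ≡ 94 (mod 97), giving e = 26.

26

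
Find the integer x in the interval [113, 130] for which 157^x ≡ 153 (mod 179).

124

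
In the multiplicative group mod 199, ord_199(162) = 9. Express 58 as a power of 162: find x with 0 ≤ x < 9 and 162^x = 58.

Successive powers of 162 modulo 199:
  162^0=1  162^1=162  162^2=175  162^3=92  162^4=178  162^5=180
  162^6=106  162^7=58
So 162^7 ≡ 58 (mod 199), giving x = 7.

7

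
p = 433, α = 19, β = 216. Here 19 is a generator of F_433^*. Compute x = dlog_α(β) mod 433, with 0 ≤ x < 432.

Baby-step giant-step with m = ceil(sqrt(432)) = 21.
Baby table (19^j mod 433 for j=0..20):
  0:1  1:19  2:361  3:364  4:421  5:205  6:431  7:395
  8:144  9:138  10:24  11:23  12:4  13:76  14:145  15:157
  16:385  17:387  18:425  19:281  20:143
Giant step factor: 19^(-21) ≡ 131 (mod 433).
Scan 216·131^i mod 433 for i = 0, 1, …:
  i=0: 216   i=1: 151   i=2: 296   i=3: 239
  i=4: 133   i=5: 103   i=6: 70   i=7: 77
  i=8: 128   i=9: 314     …   i=19: 195
  i=20: 431
Match at i=20, j=6: x = 20·21 + 6 = 426.

426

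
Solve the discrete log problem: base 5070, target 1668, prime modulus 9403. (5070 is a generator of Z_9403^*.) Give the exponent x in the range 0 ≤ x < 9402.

Baby-step giant-step with m = ceil(sqrt(9402)) = 97.
Baby table (5070^j mod 9403 for j=0..96):
  0:1  1:5070  2:6501  3:2555  4:5919  5:4357  6:2343  7:3021
  8:8386  9:6057  10:8195  11:6196  12:7700  13:7147  14:5531  15:2424
  16:9362  17:8399  18:6146  19:8081  20:1799  21:20  22:7370  23:7781
  24:4085  25:5544  26:2513  27:9248  28:4002  29:7869  30:8304  31:4049
  32:1681  33:3552  34:1895  35:7187  36:1465  37:8583  38:8129  39:681
  40:1769  41:7771  42:400  43:6355  44:5172  45:6476  46:7447  47:3245
  48:6303  49:4816  50:6932  51:6229  52:5756  53:5411  54:5219  55:288
  56:2695  57:1091  58:2406  59:2729  60:4217  61:7171  62:4972  63:8000
  64:4861  65:7  66:7281  67:7895  68:8482  69:3821  70:2290  71:6998
  72:2341  73:2284  74:4787  75:947  76:5760  77:6885  78:3014  79:1105
  80:7565  81:9116  82:2375  83:5410  84:149  85:3190  86:140  87:4575
  88:7452  89:386  90:1196  91:8188  92:8318  93:9208  94:8068  95:1710
  96:134
Giant step factor: 5070^(-97) ≡ 8516 (mod 9403).
Scan 1668·8516^i mod 9403 for i = 0, 1, …:
  i=0: 1668   i=1: 6158   i=2: 997   i=3: 8946
  i=4: 1030   i=5: 7884   i=6: 2724   i=7: 383
  i=8: 8190   i=9: 3989     …   i=48: 2079
  i=49: 8318
Match at i=49, j=92: x = 49·97 + 92 = 4845.

4845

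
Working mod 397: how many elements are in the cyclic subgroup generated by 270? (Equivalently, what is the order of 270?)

198

The order of 270 must divide p − 1 = 396 = 2^2 · 3^2 · 11.
Divisors: 1, 2, 3, 4, 6, 9, 11, 12, 18, 22, 33, 36, 44, 66, 99, 132, 198, 396.
Check each in increasing order: 270^1 ≡ 270;  270^2 ≡ 249;  270^3 ≡ 137;  270^4 ≡ 69;  270^6 ≡ 110;  270^9 ≡ 381;  270^11 ≡ 383;  270^12 ≡ 190;  270^18 ≡ 256;  270^22 ≡ 196;  270^33 ≡ 35;  270^36 ≡ 31;  270^44 ≡ 304;  270^66 ≡ 34;  270^99 ≡ 396;  270^132 ≡ 362;  270^198 ≡ 1.
Smallest exponent giving 1 is 198.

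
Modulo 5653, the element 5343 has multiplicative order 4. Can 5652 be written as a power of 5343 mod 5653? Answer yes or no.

yes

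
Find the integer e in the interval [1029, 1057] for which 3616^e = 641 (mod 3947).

1053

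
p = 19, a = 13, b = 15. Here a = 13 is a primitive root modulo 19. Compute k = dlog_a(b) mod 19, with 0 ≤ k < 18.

Successive powers of 13 modulo 19:
  13^0=1  13^1=13  13^2=17  13^3=12  13^4=4  13^5=14
  13^6=11  13^7=10  13^8=16  13^9=18  13^10=6  13^11=2
  13^12=7  13^13=15
So 13^13 ≡ 15 (mod 19), giving k = 13.

13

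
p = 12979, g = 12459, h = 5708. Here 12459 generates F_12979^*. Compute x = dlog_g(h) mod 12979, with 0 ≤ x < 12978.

Baby-step giant-step with m = ceil(sqrt(12978)) = 114.
Baby table (12459^j mod 12979 for j=0..113):
  0:1  1:12459  2:10820  3:6486  4:1820  5:1067  6:3257  7:6609
  8:2755  9:8069  10:9316  11:9826  12:4206  13:6331  14:4546  15:11237
  16:10289  17:10047  18:6097  19:9415  20:10262  21:11108  22:12474  23:3020
  24:59  25:8257  26:2409  27:6283  28:3548  29:11037  30:10457  31:561
  32:6797  33:8827  34:4526  35:8658  36:1553  37:10117  38:8634  39:1054
  40:10017  41:8718  42:9290  43:10367  44:8424  45:6422  46:9142  47:9453
  48:3481  49:6940  50:12341  51:7285  52:1668  53:2233  54:6950  55:7141
  56:11653  57:1633  58:7454  59:4641  60:774  61:12848  62:3225  63:10270
  64:6948  65:8181  66:2992  67:1640  68:3814  69:2507  70:7239  71:12609
  72:10694  73:7111  74:1295  75:1508  76:7559  77:1957  78:7701  79:5991
  80:12619  81:5494  82:11479  83:1260  84:6729  85:5250  86:8569  87:8896
  88:7583  89:2456  90:7801  91:5907  92:4383  93:5144  94:11773  95:4128
  96:7954  97:4221  98:11510  99:11098  100:4695  101:11631  102:94  103:3036
  104:4718  105:12650  106:2353  107:9445  108:7641  109:11233  110:12369  111:5704
  112:6111  113:2135
Giant step factor: 12459^(-114) ≡ 4597 (mod 12979).
Scan 5708·4597^i mod 12979 for i = 0, 1, …:
  i=0: 5708   i=1: 9117   i=2: 1658   i=3: 3153
  i=4: 9777   i=5: 11571   i=6: 3945   i=7: 3502
  i=8: 4734   i=9: 9394     …   i=59: 11996
  i=60: 10820
Match at i=60, j=2: x = 60·114 + 2 = 6842.

6842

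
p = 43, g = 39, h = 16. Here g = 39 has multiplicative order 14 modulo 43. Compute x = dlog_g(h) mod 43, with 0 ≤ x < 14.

2

Successive powers of 39 modulo 43:
  39^0=1  39^1=39  39^2=16
So 39^2 ≡ 16 (mod 43), giving x = 2.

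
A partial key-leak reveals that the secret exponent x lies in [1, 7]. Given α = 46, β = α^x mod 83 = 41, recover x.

2

Compute 46^1 mod 83 = 46, then multiply by 46 repeatedly:
  46^1=46  46^2=41
Found 41 at exponent 2.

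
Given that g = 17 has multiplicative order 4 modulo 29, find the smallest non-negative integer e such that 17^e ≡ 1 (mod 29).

Successive powers of 17 modulo 29:
  17^0=1
So 17^0 ≡ 1 (mod 29), giving e = 0.

0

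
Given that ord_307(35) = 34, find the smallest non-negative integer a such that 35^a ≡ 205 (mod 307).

15

Successive powers of 35 modulo 307:
  35^0=1  35^1=35  35^2=304  35^3=202  35^4=9  35^5=8
  35^6=280  35^7=283  35^8=81  35^9=72  35^10=64  35^11=91
  35^12=115  35^13=34  35^14=269  35^15=205
So 35^15 ≡ 205 (mod 307), giving a = 15.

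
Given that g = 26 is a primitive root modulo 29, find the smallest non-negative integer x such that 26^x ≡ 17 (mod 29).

7

Successive powers of 26 modulo 29:
  26^0=1  26^1=26  26^2=9  26^3=2  26^4=23  26^5=18
  26^6=4  26^7=17
So 26^7 ≡ 17 (mod 29), giving x = 7.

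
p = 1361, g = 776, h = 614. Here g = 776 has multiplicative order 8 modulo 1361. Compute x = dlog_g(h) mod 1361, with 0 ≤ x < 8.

2

Successive powers of 776 modulo 1361:
  776^0=1  776^1=776  776^2=614
So 776^2 ≡ 614 (mod 1361), giving x = 2.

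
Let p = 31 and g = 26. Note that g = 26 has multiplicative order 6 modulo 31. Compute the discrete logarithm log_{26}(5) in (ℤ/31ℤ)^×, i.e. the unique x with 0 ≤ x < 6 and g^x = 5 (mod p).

Successive powers of 26 modulo 31:
  26^0=1  26^1=26  26^2=25  26^3=30  26^4=5
So 26^4 ≡ 5 (mod 31), giving x = 4.

4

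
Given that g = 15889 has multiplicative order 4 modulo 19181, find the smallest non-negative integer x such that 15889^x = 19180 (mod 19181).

2

Successive powers of 15889 modulo 19181:
  15889^0=1  15889^1=15889  15889^2=19180
So 15889^2 ≡ 19180 (mod 19181), giving x = 2.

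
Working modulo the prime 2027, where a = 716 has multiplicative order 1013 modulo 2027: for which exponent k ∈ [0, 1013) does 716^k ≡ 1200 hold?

Baby-step giant-step with m = ceil(sqrt(1013)) = 32.
Baby table (716^j mod 2027 for j=0..31):
  0:1  1:716  2:1852  3:374  4:220  5:1441  6:13  7:1200
  8:1779  9:808  10:833  11:490  12:169  13:1411  14:830  15:369
  16:694  17:289  18:170  19:100  20:655  21:743  22:914  23:1730
  24:183  25:1300  26:407  27:1551  28:1747  29:193  30:352  31:684
Giant step factor: 716^(-32) ≡ 1111 (mod 2027).
Scan 1200·1111^i mod 2027 for i = 0, 1, …:
  i=0: 1200
Match at i=0, j=7: k = 0·32 + 7 = 7.

7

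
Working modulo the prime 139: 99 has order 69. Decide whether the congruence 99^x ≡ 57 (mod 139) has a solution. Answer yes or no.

yes

57 ∈ ⟨99⟩ iff 57^69 ≡ 1 (mod 139), since |⟨99⟩| = 69.
57^69 mod 139 = 1.
Since 1 = 1, 57 lies in the subgroup.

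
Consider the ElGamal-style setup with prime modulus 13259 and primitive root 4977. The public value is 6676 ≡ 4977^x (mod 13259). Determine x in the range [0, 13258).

Baby-step giant-step with m = ceil(sqrt(13258)) = 116.
Baby table (4977^j mod 13259 for j=0..115):
  0:1  1:4977  2:2717  3:11588  4:10085  5:7730  6:7851  7:154
  8:10695  9:7389  10:7846  11:1787  12:10369  13:2485  14:10457  15:2914
  16:10891  17:1715  18:10018  19:5746  20:11438  21:6039  22:11209  23:6580
  24:12189  25:4728  26:9790  27:11264  28:1876  29:2516  30:5636  31:7587
  32:12126  33:9393  34:10986  35:10465  36:2953  37:6109  38:1606  39:11144
  40:1291  41:7951  42:7271  43:3956  44:12656  45:8662  46:5765  47:13188
  48:4626  49:5978  50:12569  51:13210  52:8048  53:12716  54:2325  55:9677
  56:5741  57:13071  58:5713  59:6305  60:9191  61:57  62:5250  63:9020
  64:10825  65:4708  66:3063  67:9960  68:8778  69:12960  70:10144  71:9675
  72:9046  73:7637  74:9055  75:12653  76:6990  77:10873  78:4942  79:889
  80:9306  81:2275  82:12748  83:2481  84:3808  85:5305  86:4316  87:1152
  88:5616  89:860  90:10822  91:3036  92:8171  93:1714  94:5041  95:3029
  96:13109  97:9213  98:3479  99:11988  100:12035  101:7292  102:2401  103:3418
  104:89  105:5406  106:3151  107:10389  108:9212  109:11761  110:9271  111:447
  112:10466  113:7930  114:8826  115:13194
Giant step factor: 4977^(-116) ≡ 1998 (mod 13259).
Scan 6676·1998^i mod 13259 for i = 0, 1, …:
  i=0: 6676   i=1: 94   i=2: 2186   i=3: 5417
  i=4: 3822   i=5: 12431   i=6: 3031   i=7: 9834
  i=8: 11753   i=9: 805     …   i=35: 12677
  i=36: 3956
Match at i=36, j=43: x = 36·116 + 43 = 4219.

4219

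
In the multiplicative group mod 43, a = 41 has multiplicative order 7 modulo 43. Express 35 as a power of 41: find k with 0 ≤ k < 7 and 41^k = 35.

3

Successive powers of 41 modulo 43:
  41^0=1  41^1=41  41^2=4  41^3=35
So 41^3 ≡ 35 (mod 43), giving k = 3.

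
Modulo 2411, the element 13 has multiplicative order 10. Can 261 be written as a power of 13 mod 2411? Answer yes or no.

⟨13⟩ has order 10; its elements mod 2411 are {1, 13, 169, 214, 371, 2040, 2197, 2242, 2398, 2410}.
261 is not in this set.

no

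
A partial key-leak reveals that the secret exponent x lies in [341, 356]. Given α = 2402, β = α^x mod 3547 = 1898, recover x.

345

Compute 2402^341 mod 3547 = 1576, then multiply by 2402 repeatedly:
  2402^341=1576  2402^342=903  2402^343=1789  2402^344=1761  2402^345=1898
Found 1898 at exponent 345.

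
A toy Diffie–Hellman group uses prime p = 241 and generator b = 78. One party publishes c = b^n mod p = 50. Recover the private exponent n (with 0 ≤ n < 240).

Baby-step giant-step with m = ceil(sqrt(240)) = 16.
Baby table (78^j mod 241 for j=0..15):
  0:1  1:78  2:59  3:23  4:107  5:152  6:47  7:51
  8:122  9:117  10:209  11:155  12:40  13:228  14:191  15:197
Giant step factor: 78^(-16) ≡ 54 (mod 241).
Scan 50·54^i mod 241 for i = 0, 1, …:
  i=0: 50   i=1: 49   i=2: 236   i=3: 212
  i=4: 121   i=5: 27   i=6: 12   i=7: 166
  i=8: 47
Match at i=8, j=6: n = 8·16 + 6 = 134.

134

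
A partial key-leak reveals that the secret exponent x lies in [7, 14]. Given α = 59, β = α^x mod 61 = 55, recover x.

7

Compute 59^7 mod 61 = 55, then multiply by 59 repeatedly:
  59^7=55
Found 55 at exponent 7.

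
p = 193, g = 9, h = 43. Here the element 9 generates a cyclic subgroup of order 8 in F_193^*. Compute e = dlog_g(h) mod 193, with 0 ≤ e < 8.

7

Successive powers of 9 modulo 193:
  9^0=1  9^1=9  9^2=81  9^3=150  9^4=192  9^5=184
  9^6=112  9^7=43
So 9^7 ≡ 43 (mod 193), giving e = 7.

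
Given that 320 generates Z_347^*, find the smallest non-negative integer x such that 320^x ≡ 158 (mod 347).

282

Baby-step giant-step with m = ceil(sqrt(346)) = 19.
Baby table (320^j mod 347 for j=0..18):
  0:1  1:320  2:35  3:96  4:184  5:237  6:194  7:314
  8:197  9:233  10:302  11:174  12:160  13:191  14:48  15:92
  16:292  17:97  18:157
Giant step factor: 320^(-19) ≡ 37 (mod 347).
Scan 158·37^i mod 347 for i = 0, 1, …:
  i=0: 158   i=1: 294   i=2: 121   i=3: 313
  i=4: 130   i=5: 299   i=6: 306   i=7: 218
  i=8: 85   i=9: 22     …   i=13: 308
  i=14: 292
Match at i=14, j=16: x = 14·19 + 16 = 282.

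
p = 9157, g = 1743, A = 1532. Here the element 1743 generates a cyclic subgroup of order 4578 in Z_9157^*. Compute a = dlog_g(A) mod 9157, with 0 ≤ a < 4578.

19

Successive powers of 1743 modulo 9157:
  1743^0=1  1743^1=1743  1743^2=7082  1743^3=290  1743^4=1835  1743^5=2612
  1743^6=1687  1743^7=1044  1743^8=6606  1743^9=3909  1743^10=579  1743^11=1927
  1743^12=7299  1743^13=3084  1743^14=253  1743^15=1443  1743^16=6131  1743^17=114
  1743^18=6405  1743^19=1532
So 1743^19 ≡ 1532 (mod 9157), giving a = 19.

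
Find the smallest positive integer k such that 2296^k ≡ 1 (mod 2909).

2908

The order of 2296 must divide p − 1 = 2908 = 2^2 · 727.
Divisors: 1, 2, 4, 727, 1454, 2908.
Check each in increasing order: 2296^1 ≡ 2296;  2296^2 ≡ 508;  2296^4 ≡ 2072;  2296^727 ≡ 2031;  2296^1454 ≡ 2908;  2296^2908 ≡ 1.
Smallest exponent giving 1 is 2908.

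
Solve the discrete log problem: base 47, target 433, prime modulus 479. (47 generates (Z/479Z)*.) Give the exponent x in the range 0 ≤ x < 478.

461

Baby-step giant-step with m = ceil(sqrt(478)) = 22.
Baby table (47^j mod 479 for j=0..21):
  0:1  1:47  2:293  3:359  4:108  5:286  6:30  7:452
  8:168  9:232  10:366  11:437  12:421  13:148  14:250  15:254
  16:442  17:177  18:176  19:129  20:315  21:435
Giant step factor: 47^(-22) ≡ 375 (mod 479).
Scan 433·375^i mod 479 for i = 0, 1, …:
  i=0: 433   i=1: 473   i=2: 145   i=3: 248
  i=4: 74   i=5: 447   i=6: 454   i=7: 205
  i=8: 235   i=9: 468     …   i=19: 461
  i=20: 435
Match at i=20, j=21: x = 20·22 + 21 = 461.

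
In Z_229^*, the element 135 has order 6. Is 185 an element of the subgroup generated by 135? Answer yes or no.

no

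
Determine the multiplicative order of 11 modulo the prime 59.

The order of 11 must divide p − 1 = 58 = 2 · 29.
Divisors: 1, 2, 29, 58.
Check each in increasing order: 11^1 ≡ 11;  11^2 ≡ 3;  11^29 ≡ 58;  11^58 ≡ 1.
Smallest exponent giving 1 is 58.

58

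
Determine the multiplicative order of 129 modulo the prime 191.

95

The order of 129 must divide p − 1 = 190 = 2 · 5 · 19.
Divisors: 1, 2, 5, 10, 19, 38, 95, 190.
Check each in increasing order: 129^1 ≡ 129;  129^2 ≡ 24;  129^5 ≡ 5;  129^10 ≡ 25;  129^19 ≡ 184;  129^38 ≡ 49;  129^95 ≡ 1.
Smallest exponent giving 1 is 95.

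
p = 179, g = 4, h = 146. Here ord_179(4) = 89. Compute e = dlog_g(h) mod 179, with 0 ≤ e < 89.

17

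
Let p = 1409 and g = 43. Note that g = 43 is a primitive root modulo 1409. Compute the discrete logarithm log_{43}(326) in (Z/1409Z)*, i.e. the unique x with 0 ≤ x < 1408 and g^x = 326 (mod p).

879

Baby-step giant-step with m = ceil(sqrt(1408)) = 38.
Baby table (43^j mod 1409 for j=0..37):
  0:1  1:43  2:440  3:603  4:567  5:428  6:87  7:923
  8:237  9:328  10:14  11:602  12:524  13:1397  14:893  15:356
  16:1218  17:241  18:500  19:365  20:196  21:1383  22:291  23:1241
  24:1230  25:757  26:144  27:556  28:1364  29:883  30:1335  31:1045
  32:1256  33:466  34:312  35:735  36:607  37:739
Giant step factor: 43^(-38) ≡ 870 (mod 1409).
Scan 326·870^i mod 1409 for i = 0, 1, …:
  i=0: 326   i=1: 411   i=2: 1093   i=3: 1244
  i=4: 168   i=5: 1033   i=6: 1177   i=7: 1056
  i=8: 52   i=9: 152     …   i=22: 888
  i=23: 428
Match at i=23, j=5: x = 23·38 + 5 = 879.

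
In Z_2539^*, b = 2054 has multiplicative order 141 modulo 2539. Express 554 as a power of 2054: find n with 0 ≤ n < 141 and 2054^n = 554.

Baby-step giant-step with m = ceil(sqrt(141)) = 12.
Baby table (2054^j mod 2539 for j=0..11):
  0:1  1:2054  2:1637  3:762  4:1124  5:745  6:1752  7:845
  8:1493  9:2049  10:1523  11:194
Giant step factor: 2054^(-12) ≡ 2349 (mod 2539).
Scan 554·2349^i mod 2539 for i = 0, 1, …:
  i=0: 554   i=1: 1378   i=2: 2236   i=3: 1712
  i=4: 2251   i=5: 1401   i=6: 405   i=7: 1759
  i=8: 938   i=9: 2049
Match at i=9, j=9: n = 9·12 + 9 = 117.

117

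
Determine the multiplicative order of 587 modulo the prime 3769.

The order of 587 must divide p − 1 = 3768 = 2^3 · 3 · 157.
Divisors: 1, 2, 3, 4, 6, 8, 12, 24, 157, 314, 471, 628, 942, 1256, 1884, 3768.
Check each in increasing order: 587^1 ≡ 587;  587^2 ≡ 1590;  587^3 ≡ 2387;  587^4 ≡ 2870;  587^6 ≡ 2810;  587^8 ≡ 1635;  587^12 ≡ 45;  587^24 ≡ 2025;  587^157 ≡ 1922;  587^314 ≡ 464;  587^471 ≡ 2324;  587^628 ≡ 463;  587^942 ≡ 3768;  587^1256 ≡ 3305;  587^1884 ≡ 1.
Smallest exponent giving 1 is 1884.

1884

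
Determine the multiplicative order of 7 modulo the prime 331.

110

The order of 7 must divide p − 1 = 330 = 2 · 3 · 5 · 11.
Divisors: 1, 2, 3, 5, 6, 10, 11, 15, 22, 30, 33, 55, 66, 110, 165, 330.
Check each in increasing order: 7^1 ≡ 7;  7^2 ≡ 49;  7^3 ≡ 12;  7^5 ≡ 257;  7^6 ≡ 144;  7^10 ≡ 180;  7^11 ≡ 267;  7^15 ≡ 251;  7^22 ≡ 124;  7^30 ≡ 111;  7^33 ≡ 8;  7^55 ≡ 330;  7^66 ≡ 64;  7^110 ≡ 1.
Smallest exponent giving 1 is 110.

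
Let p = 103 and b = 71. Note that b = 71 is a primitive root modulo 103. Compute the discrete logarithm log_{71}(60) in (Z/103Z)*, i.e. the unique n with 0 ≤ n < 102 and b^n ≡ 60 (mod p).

8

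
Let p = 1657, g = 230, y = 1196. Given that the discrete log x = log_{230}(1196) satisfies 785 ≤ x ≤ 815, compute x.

805

Compute 230^785 mod 1657 = 45, then multiply by 230 repeatedly:
  230^785=45  230^786=408  230^787=1048  230^788=775  230^789=951
  230^790=6  230^791=1380  230^792=913  230^793=1208  230^794=1121
  230^795=995  230^796=184  230^797=895  230^798=382  230^799=39
  230^800=685  230^801=135  230^802=1224  230^803=1487  230^804=668
  230^805=1196
Found 1196 at exponent 805.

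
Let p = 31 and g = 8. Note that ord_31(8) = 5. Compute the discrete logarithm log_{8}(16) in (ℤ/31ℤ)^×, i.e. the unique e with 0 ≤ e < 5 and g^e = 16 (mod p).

Successive powers of 8 modulo 31:
  8^0=1  8^1=8  8^2=2  8^3=16
So 8^3 ≡ 16 (mod 31), giving e = 3.

3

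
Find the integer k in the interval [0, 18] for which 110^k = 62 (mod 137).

Compute 110^0 mod 137 = 1, then multiply by 110 repeatedly:
  110^0=1  110^1=110  110^2=44  110^3=45  110^4=18
  110^5=62
Found 62 at exponent 5.

5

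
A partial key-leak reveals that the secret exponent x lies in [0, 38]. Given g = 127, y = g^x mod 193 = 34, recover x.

Compute 127^0 mod 193 = 1, then multiply by 127 repeatedly:
  127^0=1  127^1=127  127^2=110  127^3=74  127^4=134
  127^5=34
Found 34 at exponent 5.

5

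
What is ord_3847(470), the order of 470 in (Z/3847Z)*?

1282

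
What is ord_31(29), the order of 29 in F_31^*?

The order of 29 must divide p − 1 = 30 = 2 · 3 · 5.
Divisors: 1, 2, 3, 5, 6, 10, 15, 30.
Check each in increasing order: 29^1 ≡ 29;  29^2 ≡ 4;  29^3 ≡ 23;  29^5 ≡ 30;  29^6 ≡ 2;  29^10 ≡ 1.
Smallest exponent giving 1 is 10.

10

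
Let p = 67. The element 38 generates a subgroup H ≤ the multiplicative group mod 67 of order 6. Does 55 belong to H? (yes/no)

no

⟨38⟩ has order 6; its elements mod 67 are {1, 29, 30, 37, 38, 66}.
55 is not in this set.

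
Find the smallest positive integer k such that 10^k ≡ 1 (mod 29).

The order of 10 must divide p − 1 = 28 = 2^2 · 7.
Divisors: 1, 2, 4, 7, 14, 28.
Check each in increasing order: 10^1 ≡ 10;  10^2 ≡ 13;  10^4 ≡ 24;  10^7 ≡ 17;  10^14 ≡ 28;  10^28 ≡ 1.
Smallest exponent giving 1 is 28.

28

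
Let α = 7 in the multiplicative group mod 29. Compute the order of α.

7

The order of 7 must divide p − 1 = 28 = 2^2 · 7.
Divisors: 1, 2, 4, 7, 14, 28.
Check each in increasing order: 7^1 ≡ 7;  7^2 ≡ 20;  7^4 ≡ 23;  7^7 ≡ 1.
Smallest exponent giving 1 is 7.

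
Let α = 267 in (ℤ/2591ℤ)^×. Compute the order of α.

1295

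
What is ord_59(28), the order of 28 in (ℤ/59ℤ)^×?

29

The order of 28 must divide p − 1 = 58 = 2 · 29.
Divisors: 1, 2, 29, 58.
Check each in increasing order: 28^1 ≡ 28;  28^2 ≡ 17;  28^29 ≡ 1.
Smallest exponent giving 1 is 29.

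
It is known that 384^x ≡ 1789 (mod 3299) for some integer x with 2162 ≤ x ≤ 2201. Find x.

2181

Compute 384^2162 mod 3299 = 3032, then multiply by 384 repeatedly:
  384^2162=3032  384^2163=3040  384^2164=2813  384^2165=1419  384^2166=561
  384^2167=989  384^2168=391  384^2169=1689  384^2170=1972  384^2171=1777
  384^2172=2774  384^2173=2938  384^2174=3233  384^2175=1048  384^2176=3253
  384^2177=2130  384^2178=3067  384^2179=3284  384^2180=838  384^2181=1789
Found 1789 at exponent 2181.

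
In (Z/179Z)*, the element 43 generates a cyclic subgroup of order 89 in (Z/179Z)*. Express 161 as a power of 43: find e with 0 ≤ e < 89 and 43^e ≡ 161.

Baby-step giant-step with m = ceil(sqrt(89)) = 10.
Baby table (43^j mod 179 for j=0..9):
  0:1  1:43  2:59  3:31  4:80  5:39  6:66  7:153
  8:135  9:77
Giant step factor: 43^(-10) ≡ 177 (mod 179).
Scan 161·177^i mod 179 for i = 0, 1, …:
  i=0: 161   i=1: 36   i=2: 107   i=3: 144
  i=4: 70   i=5: 39
Match at i=5, j=5: e = 5·10 + 5 = 55.

55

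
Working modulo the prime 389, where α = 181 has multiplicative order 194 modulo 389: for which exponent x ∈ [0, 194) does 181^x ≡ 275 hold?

128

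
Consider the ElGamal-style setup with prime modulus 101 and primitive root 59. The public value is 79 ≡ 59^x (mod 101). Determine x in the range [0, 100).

Successive powers of 59 modulo 101:
  59^0=1  59^1=59  59^2=47  59^3=46  59^4=88  59^5=41
  59^6=96  59^7=8  59^8=68  59^9=73  59^10=65  59^11=98
  59^12=25  59^13=61  59^14=64  59^15=39  59^16=79
So 59^16 ≡ 79 (mod 101), giving x = 16.

16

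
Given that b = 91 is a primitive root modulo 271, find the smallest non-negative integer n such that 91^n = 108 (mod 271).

Baby-step giant-step with m = ceil(sqrt(270)) = 17.
Baby table (91^j mod 271 for j=0..16):
  0:1  1:91  2:151  3:191  4:37  5:115  6:167  7:21
  8:14  9:190  10:217  11:235  12:247  13:255  14:170  15:23
  16:196
Giant step factor: 91^(-17) ≡ 168 (mod 271).
Scan 108·168^i mod 271 for i = 0, 1, …:
  i=0: 108   i=1: 258   i=2: 255
Match at i=2, j=13: n = 2·17 + 13 = 47.

47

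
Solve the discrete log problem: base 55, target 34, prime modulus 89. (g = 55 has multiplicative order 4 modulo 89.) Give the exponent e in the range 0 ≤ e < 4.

Successive powers of 55 modulo 89:
  55^0=1  55^1=55  55^2=88  55^3=34
So 55^3 ≡ 34 (mod 89), giving e = 3.

3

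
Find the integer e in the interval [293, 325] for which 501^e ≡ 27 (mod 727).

Compute 501^293 mod 727 = 478, then multiply by 501 repeatedly:
  501^293=478  501^294=295  501^295=214  501^296=345  501^297=546
  501^298=194  501^299=503  501^300=461  501^301=502  501^302=687
  501^303=316  501^304=557  501^305=616  501^306=368  501^307=437
  501^308=110  501^309=585  501^310=104  501^311=487  501^312=442
  501^313=434  501^314=61  501^315=27
Found 27 at exponent 315.

315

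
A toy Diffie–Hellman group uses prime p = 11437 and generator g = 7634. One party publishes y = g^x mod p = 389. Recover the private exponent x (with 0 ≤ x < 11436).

Baby-step giant-step with m = ceil(sqrt(11436)) = 107.
Baby table (7634^j mod 11437 for j=0..106):
  0:1  1:7634  2:6441  3:2931  4:4482  5:7521  6:1574  7:7066
  8:4952  9:4283  10:9476  11:759  12:7084  13:5120  14:5851  15:5049
  16:1376  17:5218  18:10578  19:7232  20:2689  21:9848  22:4231  23:1366
  24:8937  25:3353  26:796  27:3617  28:3260  29:11365  30:10765  31:5165
  32:6271  33:8969  34:7464  35:1042  36:5913  37:9440  38:423  39:3948
  40:2537  41:4617  42:8781  43:1897  44:2456  45:3861  46:1725  47:4663
  48:5398  49:821  50:38  51:4167  52:4581  53:8445  54:10198  55:11310
  56:2627  57:5457  58:5184  59:2636  60:5541  61:5968  62:6141  63:131
  64:5035  65:8870  66:6540  67:3855  68:1669  69:328  70:10686  71:8240
  72:660  73:6160  74:7933  75:1607  76:7374  77:202  78:9510  79:8701
  80:8775  81:1841  82:9558  83:9149  84:9144  85:5285  86:7391  87:4173
  88:4637  89:1343  90:4910  91:3891  92:2005  93:3464  94:1832  95:9474
  96:8365  97:5639  98:10695  99:8324  100:1444  101:9665  102:2523  103:674
  104:10103  105:6611  106:8330
Giant step factor: 7634^(-107) ≡ 8593 (mod 11437).
Scan 389·8593^i mod 11437 for i = 0, 1, …:
  i=0: 389   i=1: 3073   i=2: 9693   i=3: 7715
  i=4: 6143   i=5: 5044   i=6: 8299   i=7: 3612
  i=8: 9335   i=9: 7974     …   i=65: 6493
  i=66: 4663
Match at i=66, j=47: x = 66·107 + 47 = 7109.

7109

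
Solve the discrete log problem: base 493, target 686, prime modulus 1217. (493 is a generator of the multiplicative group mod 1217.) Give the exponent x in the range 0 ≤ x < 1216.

Baby-step giant-step with m = ceil(sqrt(1216)) = 35.
Baby table (493^j mod 1217 for j=0..34):
  0:1  1:493  2:866  3:988  4:284  5:57  6:110  7:682
  8:334  9:367  10:815  11:185  12:1147  13:783  14:230  15:209
  16:809  17:878  18:819  19:940  20:960  21:1084  22:149  23:437
  24:32  25:1172  26:938  27:1191  28:569  29:607  30:1086  31:1135
  32:952  33:791  34:523
Giant step factor: 493^(-35) ≡ 59 (mod 1217).
Scan 686·59^i mod 1217 for i = 0, 1, …:
  i=0: 686   i=1: 313   i=2: 212   i=3: 338
  i=4: 470   i=5: 956   i=6: 422   i=7: 558
  i=8: 63   i=9: 66     …   i=31: 651
  i=32: 682
Match at i=32, j=7: x = 32·35 + 7 = 1127.

1127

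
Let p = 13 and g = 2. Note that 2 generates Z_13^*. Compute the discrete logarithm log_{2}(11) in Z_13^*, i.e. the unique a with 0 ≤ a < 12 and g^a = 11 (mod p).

Successive powers of 2 modulo 13:
  2^0=1  2^1=2  2^2=4  2^3=8  2^4=3  2^5=6
  2^6=12  2^7=11
So 2^7 ≡ 11 (mod 13), giving a = 7.

7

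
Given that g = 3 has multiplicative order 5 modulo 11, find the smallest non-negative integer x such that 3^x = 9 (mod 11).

Successive powers of 3 modulo 11:
  3^0=1  3^1=3  3^2=9
So 3^2 ≡ 9 (mod 11), giving x = 2.

2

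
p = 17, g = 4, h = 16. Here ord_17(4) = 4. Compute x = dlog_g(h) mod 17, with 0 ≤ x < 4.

2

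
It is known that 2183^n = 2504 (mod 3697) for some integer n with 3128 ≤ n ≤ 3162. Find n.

Compute 2183^3128 mod 3697 = 2347, then multiply by 2183 repeatedly:
  2183^3128=2347  2183^3129=3156  2183^3130=2037  2183^3131=2977  2183^3132=3162
  2183^3133=347  2183^3134=3313  2183^3135=947  2183^3136=678  2183^3137=1274
  2183^3138=998  2183^3139=1101  2183^3140=433  2183^3141=2504
Found 2504 at exponent 3141.

3141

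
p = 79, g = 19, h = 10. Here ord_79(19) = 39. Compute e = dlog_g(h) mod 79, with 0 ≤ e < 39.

Successive powers of 19 modulo 79:
  19^0=1  19^1=19  19^2=45  19^3=65  19^4=50  19^5=2
  19^6=38  19^7=11  19^8=51  19^9=21  19^10=4  19^11=76
  19^12=22  19^13=23  19^14=42  19^15=8  19^16=73  19^17=44
  19^18=46  19^19=5  19^20=16  19^21=67  19^22=9  19^23=13
  19^24=10
So 19^24 ≡ 10 (mod 79), giving e = 24.

24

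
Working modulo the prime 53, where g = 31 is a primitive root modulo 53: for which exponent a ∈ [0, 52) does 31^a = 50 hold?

47

Baby-step giant-step with m = ceil(sqrt(52)) = 8.
Baby table (31^j mod 53 for j=0..7):
  0:1  1:31  2:7  3:5  4:49  5:35  6:25  7:33
Giant step factor: 31^(-8) ≡ 10 (mod 53).
Scan 50·10^i mod 53 for i = 0, 1, …:
  i=0: 50   i=1: 23   i=2: 18   i=3: 21
  i=4: 51   i=5: 33
Match at i=5, j=7: a = 5·8 + 7 = 47.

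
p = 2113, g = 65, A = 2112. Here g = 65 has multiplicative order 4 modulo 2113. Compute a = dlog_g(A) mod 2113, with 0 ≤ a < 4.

Successive powers of 65 modulo 2113:
  65^0=1  65^1=65  65^2=2112
So 65^2 ≡ 2112 (mod 2113), giving a = 2.

2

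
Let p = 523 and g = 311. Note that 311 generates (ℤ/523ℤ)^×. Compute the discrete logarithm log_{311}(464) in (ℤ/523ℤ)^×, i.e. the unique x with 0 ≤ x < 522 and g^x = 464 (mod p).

420

Baby-step giant-step with m = ceil(sqrt(522)) = 23.
Baby table (311^j mod 523 for j=0..22):
  0:1  1:311  2:489  3:409  4:110  5:215  6:444  7:12
  8:71  9:115  10:201  11:274  12:488  13:98  14:144  15:329
  16:334  17:320  18:150  19:103  20:130  21:159  22:287
Giant step factor: 311^(-23) ≡ 104 (mod 523).
Scan 464·104^i mod 523 for i = 0, 1, …:
  i=0: 464   i=1: 140   i=2: 439   i=3: 155
  i=4: 430   i=5: 265   i=6: 364   i=7: 200
  i=8: 403   i=9: 72     …   i=17: 306
  i=18: 444
Match at i=18, j=6: x = 18·23 + 6 = 420.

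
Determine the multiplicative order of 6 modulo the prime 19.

9

The order of 6 must divide p − 1 = 18 = 2 · 3^2.
Divisors: 1, 2, 3, 6, 9, 18.
Check each in increasing order: 6^1 ≡ 6;  6^2 ≡ 17;  6^3 ≡ 7;  6^6 ≡ 11;  6^9 ≡ 1.
Smallest exponent giving 1 is 9.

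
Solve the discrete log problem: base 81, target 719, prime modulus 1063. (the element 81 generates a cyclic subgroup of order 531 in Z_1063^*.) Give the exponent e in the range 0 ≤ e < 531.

177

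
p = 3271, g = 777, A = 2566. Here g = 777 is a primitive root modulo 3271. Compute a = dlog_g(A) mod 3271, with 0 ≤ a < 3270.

1571

Baby-step giant-step with m = ceil(sqrt(3270)) = 58.
Baby table (777^j mod 3271 for j=0..57):
  0:1  1:777  2:1865  3:52  4:1152  5:2121  6:2704  7:1026
  8:2349  9:3226  10:1016  11:1121  12:931  13:496  14:2685  15:2618
  16:2895  17:2238  18:2025  19:74  20:1891  21:628  22:577  23:202
  24:3217  25:565  26:691  27:463  28:3212  29:3222  30:1179  31:203
  32:723  33:2430  34:743  35:1615  36:2062  37:2655  38:2205  39:2552
  40:678  41:175  42:1864  43:2546  44:2558  45:2069  46:1552  47:2176
  48:2916  49:2200  50:1938  51:1166  52:3186  53:2646  54:1754  55:2122
  56:210  57:2891
Giant step factor: 777^(-58) ≡ 2598 (mod 3271).
Scan 2566·2598^i mod 3271 for i = 0, 1, …:
  i=0: 2566   i=1: 170   i=2: 75   i=3: 1861
  i=4: 340   i=5: 150   i=6: 451   i=7: 680
  i=8: 300   i=9: 902     …   i=26: 2845
  i=27: 2121
Match at i=27, j=5: a = 27·58 + 5 = 1571.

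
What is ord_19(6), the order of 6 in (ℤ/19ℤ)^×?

The order of 6 must divide p − 1 = 18 = 2 · 3^2.
Divisors: 1, 2, 3, 6, 9, 18.
Check each in increasing order: 6^1 ≡ 6;  6^2 ≡ 17;  6^3 ≡ 7;  6^6 ≡ 11;  6^9 ≡ 1.
Smallest exponent giving 1 is 9.

9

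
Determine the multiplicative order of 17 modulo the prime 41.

40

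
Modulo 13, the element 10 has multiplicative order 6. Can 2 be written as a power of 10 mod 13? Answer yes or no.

2 ∈ ⟨10⟩ iff 2^6 ≡ 1 (mod 13), since |⟨10⟩| = 6.
2^6 mod 13 = 12.
Since 12 ≠ 1, 2 does not lie in the subgroup.

no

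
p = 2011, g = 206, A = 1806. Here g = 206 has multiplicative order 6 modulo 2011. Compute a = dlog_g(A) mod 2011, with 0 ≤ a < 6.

5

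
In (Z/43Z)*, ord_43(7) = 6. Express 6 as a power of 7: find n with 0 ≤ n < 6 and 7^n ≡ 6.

2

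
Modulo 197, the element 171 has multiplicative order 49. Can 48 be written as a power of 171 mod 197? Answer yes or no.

48 ∈ ⟨171⟩ iff 48^49 ≡ 1 (mod 197), since |⟨171⟩| = 49.
48^49 mod 197 = 183.
Since 183 ≠ 1, 48 does not lie in the subgroup.

no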